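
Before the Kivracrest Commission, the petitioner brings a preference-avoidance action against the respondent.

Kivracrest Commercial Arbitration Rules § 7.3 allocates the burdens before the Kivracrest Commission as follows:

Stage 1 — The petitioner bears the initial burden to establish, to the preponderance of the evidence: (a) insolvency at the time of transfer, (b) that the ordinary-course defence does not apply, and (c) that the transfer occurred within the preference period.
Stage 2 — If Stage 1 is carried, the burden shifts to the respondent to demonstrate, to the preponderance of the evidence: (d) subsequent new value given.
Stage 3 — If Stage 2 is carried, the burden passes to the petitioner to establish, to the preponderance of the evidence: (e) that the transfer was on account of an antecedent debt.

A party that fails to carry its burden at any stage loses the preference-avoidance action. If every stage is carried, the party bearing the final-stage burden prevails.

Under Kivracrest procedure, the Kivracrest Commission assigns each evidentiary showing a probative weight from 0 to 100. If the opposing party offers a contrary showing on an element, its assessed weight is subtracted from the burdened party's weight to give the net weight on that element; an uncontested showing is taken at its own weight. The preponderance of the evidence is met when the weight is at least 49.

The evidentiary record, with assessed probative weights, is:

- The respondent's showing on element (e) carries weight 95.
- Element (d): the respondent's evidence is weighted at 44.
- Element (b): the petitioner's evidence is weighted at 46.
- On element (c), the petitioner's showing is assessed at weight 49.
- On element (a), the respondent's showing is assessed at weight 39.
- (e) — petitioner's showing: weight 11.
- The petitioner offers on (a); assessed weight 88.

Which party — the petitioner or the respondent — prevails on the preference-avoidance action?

At Stage 1 the petitioner must meet the preponderance of the evidence (weight is at least 49): on (a) the weight is 88 less the opposing 39 gives net 49, ≥ 49, so (a) meets the standard; on (b) the weight is 46, which does not reach 49, so (b) does not meet the standard; on (c) the weight is 49, which does reach 49, so (c) meets the standard.
  The petitioner does not carry Stage 1.
The analysis ends at Stage 1; the respondent prevails.

respondent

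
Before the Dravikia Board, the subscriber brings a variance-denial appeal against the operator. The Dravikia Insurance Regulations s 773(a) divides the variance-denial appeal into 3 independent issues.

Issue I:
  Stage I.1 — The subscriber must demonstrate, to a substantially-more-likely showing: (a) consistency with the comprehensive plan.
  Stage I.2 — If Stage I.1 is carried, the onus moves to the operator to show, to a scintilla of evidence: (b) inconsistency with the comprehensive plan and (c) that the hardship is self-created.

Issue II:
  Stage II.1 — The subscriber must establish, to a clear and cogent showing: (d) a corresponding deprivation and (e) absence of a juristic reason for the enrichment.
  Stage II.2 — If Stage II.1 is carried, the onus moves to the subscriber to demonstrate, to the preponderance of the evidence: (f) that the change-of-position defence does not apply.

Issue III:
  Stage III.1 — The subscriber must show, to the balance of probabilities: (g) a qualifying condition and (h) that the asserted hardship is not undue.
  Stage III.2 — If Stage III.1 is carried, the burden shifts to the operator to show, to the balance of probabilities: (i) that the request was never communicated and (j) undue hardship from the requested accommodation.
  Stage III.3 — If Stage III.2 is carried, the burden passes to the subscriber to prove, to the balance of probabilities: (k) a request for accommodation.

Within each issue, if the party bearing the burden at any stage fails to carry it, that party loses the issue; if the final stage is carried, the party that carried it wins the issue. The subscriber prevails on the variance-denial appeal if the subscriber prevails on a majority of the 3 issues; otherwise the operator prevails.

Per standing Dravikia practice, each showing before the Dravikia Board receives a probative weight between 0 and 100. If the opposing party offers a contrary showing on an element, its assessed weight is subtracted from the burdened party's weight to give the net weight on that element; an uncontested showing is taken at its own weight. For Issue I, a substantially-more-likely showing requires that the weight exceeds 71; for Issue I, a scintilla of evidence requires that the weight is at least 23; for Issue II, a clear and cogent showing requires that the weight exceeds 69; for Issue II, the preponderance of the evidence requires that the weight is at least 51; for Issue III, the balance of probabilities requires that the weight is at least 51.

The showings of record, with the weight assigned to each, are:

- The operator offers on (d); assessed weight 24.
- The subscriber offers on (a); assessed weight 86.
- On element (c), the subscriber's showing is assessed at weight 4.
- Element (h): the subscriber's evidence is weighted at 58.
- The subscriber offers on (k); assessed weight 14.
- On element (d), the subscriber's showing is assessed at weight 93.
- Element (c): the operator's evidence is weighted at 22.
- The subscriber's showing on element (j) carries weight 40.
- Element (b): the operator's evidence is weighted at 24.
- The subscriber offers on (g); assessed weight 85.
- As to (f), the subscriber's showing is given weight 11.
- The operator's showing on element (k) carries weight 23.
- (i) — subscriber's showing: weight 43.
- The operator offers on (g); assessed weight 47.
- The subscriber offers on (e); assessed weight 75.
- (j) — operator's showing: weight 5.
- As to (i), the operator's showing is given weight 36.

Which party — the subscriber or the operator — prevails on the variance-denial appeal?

— Issue I —
Stage I.1 — burden on subscriber; standard: a substantially-more-likely showing (weight exceeds 71).
    (a): 86 > 71 [met]
  The subscriber carries Stage I.1; the operator now bears the burden.
Stage I.2 — burden on operator; standard: a scintilla of evidence (weight is at least 23).
    (b): 24 ≥ 23 [met]
    (c): 22 − 4 = 18 < 23 [not met]
  Not every element is met, so the operator fails to carry Stage I.2.
So the subscriber prevails on this issue.
— Issue II —
Stage II.1 — burden on subscriber; standard: a clear and cogent showing (weight exceeds 69).
    (d): 93 − 24 = 69 ≤ 69 [not met]
    (e): 75 > 69 [met]
  Not every element is met, so the subscriber fails to carry Stage II.1.
So the operator prevails on this issue.
— Issue III —
Stage III.1 (subscriber, the balance of probabilities, weight is at least 51): (g) net 85−47=38 < 51 — fails; (h) 58 ≥ 51 — meets.
  Not every element is met, so the subscriber fails to carry Stage III.1.
The operator prevails on this issue.
Per-issue: Issue I → subscriber; Issue II → operator; Issue III → operator. The subscriber must prevail on a majority of issues; overall, the operator prevails.

operator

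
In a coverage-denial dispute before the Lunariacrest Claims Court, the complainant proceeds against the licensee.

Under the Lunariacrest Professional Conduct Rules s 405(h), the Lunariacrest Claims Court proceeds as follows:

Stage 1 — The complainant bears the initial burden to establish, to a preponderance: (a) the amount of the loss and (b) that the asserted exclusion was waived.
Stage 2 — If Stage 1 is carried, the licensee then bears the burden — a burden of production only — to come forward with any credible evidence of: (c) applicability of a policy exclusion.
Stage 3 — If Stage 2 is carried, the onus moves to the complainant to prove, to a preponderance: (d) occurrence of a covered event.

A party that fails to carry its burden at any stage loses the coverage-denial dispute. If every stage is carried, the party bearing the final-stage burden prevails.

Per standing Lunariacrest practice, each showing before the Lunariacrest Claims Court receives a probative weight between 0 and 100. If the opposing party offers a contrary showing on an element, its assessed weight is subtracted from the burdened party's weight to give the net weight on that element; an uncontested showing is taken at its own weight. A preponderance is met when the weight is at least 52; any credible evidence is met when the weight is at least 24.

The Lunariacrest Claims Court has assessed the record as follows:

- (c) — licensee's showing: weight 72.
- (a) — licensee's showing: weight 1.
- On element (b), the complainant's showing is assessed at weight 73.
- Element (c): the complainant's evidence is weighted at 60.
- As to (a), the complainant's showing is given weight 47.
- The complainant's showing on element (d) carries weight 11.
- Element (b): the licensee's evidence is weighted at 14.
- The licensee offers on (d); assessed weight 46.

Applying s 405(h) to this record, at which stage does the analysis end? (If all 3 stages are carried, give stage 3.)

At Stage 1 the complainant must meet a preponderance (weight is at least 52): on (a) the weight is 47 less the opposing 1 gives net 46, < 52, so (a) does not meet the standard; on (b) the weight is 73 less the opposing 14 gives net 59, which does reach 52, so (b) meets the standard.
  Stage 1 not carried; the complainant fails its burden.
So the licensee prevails.

stage 1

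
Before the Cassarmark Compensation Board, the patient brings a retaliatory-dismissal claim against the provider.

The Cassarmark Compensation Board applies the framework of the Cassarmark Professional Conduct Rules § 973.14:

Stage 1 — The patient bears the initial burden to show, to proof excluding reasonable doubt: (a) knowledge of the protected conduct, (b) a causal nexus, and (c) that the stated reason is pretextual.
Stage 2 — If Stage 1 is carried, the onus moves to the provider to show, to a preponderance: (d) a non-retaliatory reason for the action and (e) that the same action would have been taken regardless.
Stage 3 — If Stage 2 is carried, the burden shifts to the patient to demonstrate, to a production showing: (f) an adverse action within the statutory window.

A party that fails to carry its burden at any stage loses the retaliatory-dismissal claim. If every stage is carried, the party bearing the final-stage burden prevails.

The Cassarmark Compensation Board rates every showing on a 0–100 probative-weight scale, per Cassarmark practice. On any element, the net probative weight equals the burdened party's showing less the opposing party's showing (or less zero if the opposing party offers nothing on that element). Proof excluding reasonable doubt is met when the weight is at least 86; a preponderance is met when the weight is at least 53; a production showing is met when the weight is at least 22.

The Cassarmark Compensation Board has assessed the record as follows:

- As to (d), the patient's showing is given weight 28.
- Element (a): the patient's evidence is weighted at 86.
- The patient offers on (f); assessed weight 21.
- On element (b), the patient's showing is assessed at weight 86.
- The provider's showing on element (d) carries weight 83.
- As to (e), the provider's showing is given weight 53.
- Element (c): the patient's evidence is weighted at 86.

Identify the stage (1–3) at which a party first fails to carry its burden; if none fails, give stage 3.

stage 3

At Stage 1 the patient must meet proof excluding reasonable doubt (weight is at least 86): on (a) the weight is 86, ≥ 86, so (a) meets the standard; on (b) the weight is 86, ≥ 86, so (b) meets the standard; on (c) the weight is 86, ≥ 86, so (c) meets the standard.
  Stage 1 carried; the burden shifts to the provider.
At Stage 2 the provider must meet a preponderance (weight is at least 53): on (d) the weight is 83 less the opposing 28 gives net 55, which does reach 53, so (d) meets the standard; on (e) the weight is 53, which does reach 53, so (e) meets the standard.
  The provider carries Stage 2; the patient now bears the burden.
At Stage 3 the patient must meet a production showing (weight is at least 22): on (f) the weight is 21, < 22, so (f) does not meet the standard.
  The patient does not carry Stage 3.
So the provider prevails.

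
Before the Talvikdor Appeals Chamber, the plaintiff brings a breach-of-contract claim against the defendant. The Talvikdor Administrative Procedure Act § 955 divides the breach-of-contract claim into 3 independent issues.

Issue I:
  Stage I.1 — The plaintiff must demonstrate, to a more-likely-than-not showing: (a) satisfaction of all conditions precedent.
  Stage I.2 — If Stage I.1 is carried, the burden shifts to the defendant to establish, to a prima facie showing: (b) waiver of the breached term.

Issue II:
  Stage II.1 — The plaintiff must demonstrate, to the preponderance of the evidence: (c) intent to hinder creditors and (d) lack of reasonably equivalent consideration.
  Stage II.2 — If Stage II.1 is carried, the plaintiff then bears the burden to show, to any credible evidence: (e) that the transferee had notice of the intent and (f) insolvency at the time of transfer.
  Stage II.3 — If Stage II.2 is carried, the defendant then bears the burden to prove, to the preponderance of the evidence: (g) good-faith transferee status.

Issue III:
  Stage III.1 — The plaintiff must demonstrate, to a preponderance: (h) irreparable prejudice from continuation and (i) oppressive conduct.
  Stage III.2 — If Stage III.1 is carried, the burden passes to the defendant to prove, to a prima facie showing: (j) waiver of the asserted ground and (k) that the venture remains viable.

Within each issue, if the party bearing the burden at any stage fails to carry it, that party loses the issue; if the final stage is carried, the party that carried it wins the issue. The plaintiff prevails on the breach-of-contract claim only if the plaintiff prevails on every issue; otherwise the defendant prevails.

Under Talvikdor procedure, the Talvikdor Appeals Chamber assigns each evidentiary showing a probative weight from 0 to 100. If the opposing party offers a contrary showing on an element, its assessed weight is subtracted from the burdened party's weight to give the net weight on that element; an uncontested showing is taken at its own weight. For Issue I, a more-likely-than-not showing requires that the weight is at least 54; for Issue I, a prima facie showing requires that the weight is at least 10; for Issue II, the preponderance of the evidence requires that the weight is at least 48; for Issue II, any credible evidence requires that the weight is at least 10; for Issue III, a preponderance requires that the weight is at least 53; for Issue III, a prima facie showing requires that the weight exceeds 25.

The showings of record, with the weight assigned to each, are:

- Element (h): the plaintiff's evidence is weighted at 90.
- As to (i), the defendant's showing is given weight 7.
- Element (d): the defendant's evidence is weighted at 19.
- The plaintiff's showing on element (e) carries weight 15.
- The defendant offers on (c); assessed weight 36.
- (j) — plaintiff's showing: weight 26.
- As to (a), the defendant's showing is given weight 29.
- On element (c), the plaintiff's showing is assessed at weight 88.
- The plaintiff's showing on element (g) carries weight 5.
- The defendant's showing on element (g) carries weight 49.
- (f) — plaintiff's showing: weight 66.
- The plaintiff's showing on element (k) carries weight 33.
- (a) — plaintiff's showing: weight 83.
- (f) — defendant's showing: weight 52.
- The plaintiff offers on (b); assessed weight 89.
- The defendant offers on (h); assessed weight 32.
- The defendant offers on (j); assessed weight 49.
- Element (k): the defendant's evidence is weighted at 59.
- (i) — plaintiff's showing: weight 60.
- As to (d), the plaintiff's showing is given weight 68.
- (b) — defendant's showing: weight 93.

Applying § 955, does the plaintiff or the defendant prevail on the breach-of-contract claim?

— Issue I —
At Stage I.1 the plaintiff must meet a more-likely-than-not showing (weight is at least 54): on (a) the weight is 83 less the opposing 29 gives net 54, which does reach 54, so (a) meets the standard.
  All elements met. The burden passes to the defendant.
At Stage I.2 the defendant must meet a prima facie showing (weight is at least 10): on (b) the weight is 93 less the opposing 89 gives net 4, which does not reach 10, so (b) does not meet the standard.
  Not every element is met, so the defendant fails to carry Stage I.2.
So the plaintiff prevails on this issue.
— Issue II —
Stage II.1 — burden on plaintiff; standard: the preponderance of the evidence (weight is at least 48).
    (c): 88 − 36 = 52 ≥ 48 [met]
    (d): 68 − 19 = 49 ≥ 48 [met]
  Stage II.1 is satisfied; the plaintiff continues to bear the burden.
Stage II.2 — burden on plaintiff; standard: any credible evidence (weight is at least 10).
    (e): 15 ≥ 10 [met]
    (f): 66 − 52 = 14 ≥ 10 [met]
  The plaintiff carries Stage II.2; the defendant now bears the burden.
Stage II.3 — burden on defendant; standard: the preponderance of the evidence (weight is at least 48).
    (g): 49 − 5 = 44 < 48 [not met]
  Stage II.3 not carried; the defendant fails its burden.
The analysis ends at Stage II.3; the plaintiff prevails on this issue.
— Issue III —
Stage III.1 — burden on plaintiff; standard: a preponderance (weight is at least 53).
    (h): 90 − 32 = 58 ≥ 53 [met]
    (i): 60 − 7 = 53 ≥ 53 [met]
  The plaintiff carries Stage III.1; the defendant now bears the burden.
Stage III.2 — burden on defendant; standard: a prima facie showing (weight exceeds 25).
    (j): 49 − 26 = 23 ≤ 25 [not met]
    (k): 59 − 33 = 26 > 25 [met]
  Not every element is met, so the defendant fails to carry Stage III.2.
The analysis ends at Stage III.2; the plaintiff prevails on this issue.
Per-issue: Issue I → plaintiff; Issue II → plaintiff; Issue III → plaintiff. The plaintiff must prevail on every issue; overall, the plaintiff prevails.

plaintiff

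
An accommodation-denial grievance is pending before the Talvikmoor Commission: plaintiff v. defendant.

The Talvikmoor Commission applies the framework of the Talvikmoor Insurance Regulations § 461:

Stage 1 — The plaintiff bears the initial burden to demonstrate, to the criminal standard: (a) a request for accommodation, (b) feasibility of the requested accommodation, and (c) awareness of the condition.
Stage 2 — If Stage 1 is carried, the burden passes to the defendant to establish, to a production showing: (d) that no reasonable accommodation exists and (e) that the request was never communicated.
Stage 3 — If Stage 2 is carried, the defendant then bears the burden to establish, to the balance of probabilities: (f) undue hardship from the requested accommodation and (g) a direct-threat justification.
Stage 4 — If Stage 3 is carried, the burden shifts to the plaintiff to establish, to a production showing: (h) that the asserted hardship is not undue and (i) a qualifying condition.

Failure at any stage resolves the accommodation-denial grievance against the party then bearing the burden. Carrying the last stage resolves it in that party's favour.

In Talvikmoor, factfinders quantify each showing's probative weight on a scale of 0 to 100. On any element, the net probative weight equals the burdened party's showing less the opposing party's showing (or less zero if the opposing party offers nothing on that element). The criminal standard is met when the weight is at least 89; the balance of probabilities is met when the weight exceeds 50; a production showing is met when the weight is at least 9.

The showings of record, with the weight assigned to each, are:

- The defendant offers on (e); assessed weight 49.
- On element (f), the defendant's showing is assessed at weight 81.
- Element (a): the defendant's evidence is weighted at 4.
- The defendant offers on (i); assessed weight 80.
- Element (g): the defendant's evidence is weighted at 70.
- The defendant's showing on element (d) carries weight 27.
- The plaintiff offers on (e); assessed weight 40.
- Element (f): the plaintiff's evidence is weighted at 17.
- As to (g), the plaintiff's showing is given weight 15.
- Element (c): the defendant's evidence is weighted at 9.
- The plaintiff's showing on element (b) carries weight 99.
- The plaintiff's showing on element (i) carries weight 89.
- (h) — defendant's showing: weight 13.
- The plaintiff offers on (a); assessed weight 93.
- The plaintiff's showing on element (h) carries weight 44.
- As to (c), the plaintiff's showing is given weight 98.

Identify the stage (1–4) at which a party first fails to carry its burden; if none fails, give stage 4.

stage 4

Stage 1 (plaintiff, the criminal standard, weight is at least 89): (a) net 93−4=89 ≥ 89 — meets; (b) 99 ≥ 89 — meets; (c) net 98−9=89 ≥ 89 — meets.
  The plaintiff carries Stage 1; the defendant now bears the burden.
Stage 2 (defendant, a production showing, weight is at least 9): (d) 27 ≥ 9 — meets; (e) net 49−40=9 ≥ 9 — meets.
  All elements met. The defendant retains the burden for Stage 3.
Stage 3 (defendant, the balance of probabilities, weight exceeds 50): (f) net 81−17=64 > 50 — meets; (g) net 70−15=55 > 50 — meets.
  The defendant carries Stage 3; the plaintiff now bears the burden.
Stage 4 (plaintiff, a production showing, weight is at least 9): (h) net 44−13=31 ≥ 9 — meets; (i) net 89−80=9 ≥ 9 — meets.
  All elements met at the final stage.
All stages carried — the plaintiff prevails.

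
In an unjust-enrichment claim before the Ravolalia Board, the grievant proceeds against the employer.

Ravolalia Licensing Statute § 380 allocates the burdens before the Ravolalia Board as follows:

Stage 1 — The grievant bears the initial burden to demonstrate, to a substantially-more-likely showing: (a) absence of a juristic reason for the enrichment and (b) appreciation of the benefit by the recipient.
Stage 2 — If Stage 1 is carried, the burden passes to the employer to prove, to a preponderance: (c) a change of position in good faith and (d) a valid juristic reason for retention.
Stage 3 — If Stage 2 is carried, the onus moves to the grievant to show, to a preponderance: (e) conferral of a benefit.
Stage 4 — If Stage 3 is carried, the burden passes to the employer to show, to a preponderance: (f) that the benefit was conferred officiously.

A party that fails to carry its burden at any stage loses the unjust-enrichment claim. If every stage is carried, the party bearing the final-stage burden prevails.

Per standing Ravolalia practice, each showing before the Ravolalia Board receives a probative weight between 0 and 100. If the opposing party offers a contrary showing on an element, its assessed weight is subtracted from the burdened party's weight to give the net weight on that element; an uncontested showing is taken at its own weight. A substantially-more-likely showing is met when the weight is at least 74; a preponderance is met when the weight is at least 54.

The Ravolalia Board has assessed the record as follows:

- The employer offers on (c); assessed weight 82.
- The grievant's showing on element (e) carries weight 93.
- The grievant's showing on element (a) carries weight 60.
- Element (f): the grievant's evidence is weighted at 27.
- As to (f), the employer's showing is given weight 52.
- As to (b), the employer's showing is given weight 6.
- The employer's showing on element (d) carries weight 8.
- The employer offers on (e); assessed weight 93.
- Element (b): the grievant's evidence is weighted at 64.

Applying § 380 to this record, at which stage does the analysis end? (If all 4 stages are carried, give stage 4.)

At Stage 1 the grievant must meet a substantially-more-likely showing (weight is at least 74): on (a) the weight is 60, < 74, so (a) does not meet the standard; on (b) the weight is 64 less the opposing 6 gives net 58, < 74, so (b) does not meet the standard.
  Stage 1 not carried; the grievant fails its burden.
So the employer prevails.

stage 1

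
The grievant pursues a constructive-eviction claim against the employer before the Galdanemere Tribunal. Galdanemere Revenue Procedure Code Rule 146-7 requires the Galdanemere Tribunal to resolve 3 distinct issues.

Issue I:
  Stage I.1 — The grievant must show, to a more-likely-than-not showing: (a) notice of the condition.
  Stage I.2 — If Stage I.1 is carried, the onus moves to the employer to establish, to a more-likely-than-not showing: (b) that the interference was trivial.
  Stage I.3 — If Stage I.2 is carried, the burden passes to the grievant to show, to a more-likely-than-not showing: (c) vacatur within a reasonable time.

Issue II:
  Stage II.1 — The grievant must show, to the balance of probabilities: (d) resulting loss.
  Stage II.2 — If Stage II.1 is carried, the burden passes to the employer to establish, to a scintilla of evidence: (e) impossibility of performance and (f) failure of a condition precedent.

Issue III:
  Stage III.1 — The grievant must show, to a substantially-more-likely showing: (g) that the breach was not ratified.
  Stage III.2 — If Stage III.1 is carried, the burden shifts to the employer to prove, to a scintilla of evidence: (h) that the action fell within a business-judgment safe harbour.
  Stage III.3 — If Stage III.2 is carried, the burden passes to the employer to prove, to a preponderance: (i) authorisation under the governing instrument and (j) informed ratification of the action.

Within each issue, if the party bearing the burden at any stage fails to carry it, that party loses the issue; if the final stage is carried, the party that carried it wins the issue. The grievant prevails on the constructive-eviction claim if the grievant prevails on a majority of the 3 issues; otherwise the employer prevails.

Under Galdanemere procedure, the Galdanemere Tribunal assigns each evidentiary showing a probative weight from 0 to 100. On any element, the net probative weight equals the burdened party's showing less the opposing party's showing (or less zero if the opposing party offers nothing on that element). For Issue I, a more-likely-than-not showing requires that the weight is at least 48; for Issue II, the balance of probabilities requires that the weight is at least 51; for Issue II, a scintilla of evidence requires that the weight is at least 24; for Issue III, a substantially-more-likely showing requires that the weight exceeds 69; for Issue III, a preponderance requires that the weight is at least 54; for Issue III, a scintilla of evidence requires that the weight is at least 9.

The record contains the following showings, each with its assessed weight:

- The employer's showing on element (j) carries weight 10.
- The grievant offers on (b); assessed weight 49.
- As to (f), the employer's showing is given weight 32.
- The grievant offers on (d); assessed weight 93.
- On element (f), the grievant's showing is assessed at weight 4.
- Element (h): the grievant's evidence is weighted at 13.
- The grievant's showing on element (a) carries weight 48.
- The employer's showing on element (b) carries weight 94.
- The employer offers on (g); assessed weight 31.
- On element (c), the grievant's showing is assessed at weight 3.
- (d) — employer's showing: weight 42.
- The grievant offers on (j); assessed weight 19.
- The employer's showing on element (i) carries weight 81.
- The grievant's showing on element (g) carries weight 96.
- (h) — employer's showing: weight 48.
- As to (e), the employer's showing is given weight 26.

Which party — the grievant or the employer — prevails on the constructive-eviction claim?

employer

— Issue I —
At Stage I.1 the grievant must meet a more-likely-than-not showing (weight is at least 48): on (a) the weight is 48, which does reach 48, so (a) meets the standard.
  Stage I.1 is satisfied; the onus moves to the employer.
At Stage I.2 the employer must meet a more-likely-than-not showing (weight is at least 48): on (b) the weight is 94 less the opposing 49 gives net 45, which does not reach 48, so (b) does not meet the standard.
  The employer does not carry Stage I.2.
The analysis ends at Stage I.2; the grievant prevails on this issue.
— Issue II —
Stage II.1 — burden on grievant; standard: the balance of probabilities (weight is at least 51).
    (d): 93 − 42 = 51 ≥ 51 [met]
  All elements met. The burden passes to the employer.
Stage II.2 — burden on employer; standard: a scintilla of evidence (weight is at least 24).
    (e): 26 ≥ 24 [met]
    (f): 32 − 4 = 28 ≥ 24 [met]
  All elements met at the final stage.
With every stage satisfied, the employer prevails on this issue.
— Issue III —
At Stage III.1 the grievant must meet a substantially-more-likely showing (weight exceeds 69): on (g) the weight is 96 less the opposing 31 gives net 65, ≤ 69, so (g) does not meet the standard.
  The grievant does not carry Stage III.1.
So the employer prevails on this issue.
Per-issue: Issue I → grievant; Issue II → employer; Issue III → employer. The grievant must prevail on a majority of issues; overall, the employer prevails.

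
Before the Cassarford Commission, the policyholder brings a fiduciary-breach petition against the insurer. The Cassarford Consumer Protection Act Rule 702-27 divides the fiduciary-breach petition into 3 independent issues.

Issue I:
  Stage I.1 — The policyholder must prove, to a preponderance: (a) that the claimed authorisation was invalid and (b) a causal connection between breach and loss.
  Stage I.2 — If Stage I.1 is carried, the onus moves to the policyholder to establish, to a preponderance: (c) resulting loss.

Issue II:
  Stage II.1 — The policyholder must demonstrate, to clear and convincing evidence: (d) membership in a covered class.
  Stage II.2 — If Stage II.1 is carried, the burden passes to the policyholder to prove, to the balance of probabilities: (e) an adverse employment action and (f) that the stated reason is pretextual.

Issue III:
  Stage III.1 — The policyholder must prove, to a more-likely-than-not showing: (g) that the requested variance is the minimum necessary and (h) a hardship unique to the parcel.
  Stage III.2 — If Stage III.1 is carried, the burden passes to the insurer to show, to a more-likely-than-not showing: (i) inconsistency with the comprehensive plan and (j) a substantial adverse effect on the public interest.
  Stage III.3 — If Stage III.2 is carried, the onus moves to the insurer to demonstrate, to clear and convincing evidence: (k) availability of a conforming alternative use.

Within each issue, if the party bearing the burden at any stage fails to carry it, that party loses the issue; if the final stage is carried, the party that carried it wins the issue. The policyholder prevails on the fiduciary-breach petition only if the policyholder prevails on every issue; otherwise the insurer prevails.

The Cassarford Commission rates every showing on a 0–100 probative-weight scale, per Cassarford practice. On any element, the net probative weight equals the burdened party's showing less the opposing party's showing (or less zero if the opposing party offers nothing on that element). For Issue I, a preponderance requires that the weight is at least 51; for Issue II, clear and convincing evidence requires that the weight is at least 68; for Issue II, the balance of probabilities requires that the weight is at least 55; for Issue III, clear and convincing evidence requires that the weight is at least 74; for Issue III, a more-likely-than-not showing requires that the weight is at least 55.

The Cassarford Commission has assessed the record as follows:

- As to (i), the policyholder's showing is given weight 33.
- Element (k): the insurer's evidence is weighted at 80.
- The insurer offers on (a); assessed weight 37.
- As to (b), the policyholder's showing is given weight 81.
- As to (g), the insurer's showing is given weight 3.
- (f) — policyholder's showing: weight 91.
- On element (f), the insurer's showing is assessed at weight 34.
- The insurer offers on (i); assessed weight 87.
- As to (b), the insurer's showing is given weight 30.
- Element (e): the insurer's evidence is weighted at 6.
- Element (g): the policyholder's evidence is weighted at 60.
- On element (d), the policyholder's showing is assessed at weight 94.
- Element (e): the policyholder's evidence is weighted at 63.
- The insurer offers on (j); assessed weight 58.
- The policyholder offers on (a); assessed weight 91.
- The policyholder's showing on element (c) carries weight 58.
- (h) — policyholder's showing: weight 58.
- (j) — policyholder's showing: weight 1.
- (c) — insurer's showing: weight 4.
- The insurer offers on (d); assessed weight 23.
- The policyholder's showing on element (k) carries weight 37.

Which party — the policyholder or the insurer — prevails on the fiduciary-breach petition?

— Issue I —
At Stage I.1 the policyholder must meet a preponderance (weight is at least 51): on (a) the weight is 91 less the opposing 37 gives net 54, ≥ 51, so (a) meets the standard; on (b) the weight is 81 less the opposing 30 gives net 51, ≥ 51, so (b) meets the standard.
  Stage I.1 is satisfied; the policyholder continues to bear the burden.
At Stage I.2 the policyholder must meet a preponderance (weight is at least 51): on (c) the weight is 58 less the opposing 4 gives net 54, which does reach 51, so (c) meets the standard.
  The policyholder carries the last stage.
With every stage satisfied, the policyholder prevails on this issue.
— Issue II —
At Stage II.1 the policyholder must meet clear and convincing evidence (weight is at least 68): on (d) the weight is 94 less the opposing 23 gives net 71, ≥ 68, so (d) meets the standard.
  Stage II.1 carried; the burden remains with the policyholder.
At Stage II.2 the policyholder must meet the balance of probabilities (weight is at least 55): on (e) the weight is 63 less the opposing 6 gives net 57, ≥ 55, so (e) meets the standard; on (f) the weight is 91 less the opposing 34 gives net 57, ≥ 55, so (f) meets the standard.
  All elements met at the final stage.
All stages carried — the policyholder prevails on this issue.
— Issue III —
Stage III.1 (policyholder, a more-likely-than-not showing, weight is at least 55): (g) net 60−3=57 ≥ 55 — meets; (h) 58 ≥ 55 — meets.
  Stage III.1 carried; the burden shifts to the insurer.
Stage III.2 (insurer, a more-likely-than-not showing, weight is at least 55): (i) net 87−33=54 < 55 — fails; (j) net 58−1=57 ≥ 55 — meets.
  Stage III.2 not carried; the insurer fails its burden.
The analysis ends at Stage III.2; the policyholder prevails on this issue.
Per-issue: Issue I → policyholder; Issue II → policyholder; Issue III → policyholder. The policyholder must prevail on every issue; overall, the policyholder prevails.

policyholder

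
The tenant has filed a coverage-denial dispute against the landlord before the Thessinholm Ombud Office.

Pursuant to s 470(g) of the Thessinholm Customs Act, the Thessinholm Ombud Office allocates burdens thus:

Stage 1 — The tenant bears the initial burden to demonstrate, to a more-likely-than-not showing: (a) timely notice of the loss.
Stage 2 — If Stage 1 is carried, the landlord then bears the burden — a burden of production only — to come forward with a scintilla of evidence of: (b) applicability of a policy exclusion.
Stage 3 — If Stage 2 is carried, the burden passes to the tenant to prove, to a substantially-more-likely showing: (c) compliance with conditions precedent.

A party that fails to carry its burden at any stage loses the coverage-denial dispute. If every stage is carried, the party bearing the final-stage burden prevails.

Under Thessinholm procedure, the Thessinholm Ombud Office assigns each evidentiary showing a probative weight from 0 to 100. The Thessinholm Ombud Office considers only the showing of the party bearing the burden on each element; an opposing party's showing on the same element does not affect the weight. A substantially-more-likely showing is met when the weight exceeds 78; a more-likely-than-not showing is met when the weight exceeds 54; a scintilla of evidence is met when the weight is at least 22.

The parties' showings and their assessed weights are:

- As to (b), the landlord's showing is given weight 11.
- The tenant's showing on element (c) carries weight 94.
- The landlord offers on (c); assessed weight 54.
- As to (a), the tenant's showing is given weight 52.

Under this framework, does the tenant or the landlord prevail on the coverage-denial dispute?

Stage 1 (tenant, a more-likely-than-not showing, weight exceeds 54): (a) 52 ≤ 54 — fails.
  Stage 1 not carried; the tenant fails its burden.
The analysis ends at Stage 1; the landlord prevails.

landlord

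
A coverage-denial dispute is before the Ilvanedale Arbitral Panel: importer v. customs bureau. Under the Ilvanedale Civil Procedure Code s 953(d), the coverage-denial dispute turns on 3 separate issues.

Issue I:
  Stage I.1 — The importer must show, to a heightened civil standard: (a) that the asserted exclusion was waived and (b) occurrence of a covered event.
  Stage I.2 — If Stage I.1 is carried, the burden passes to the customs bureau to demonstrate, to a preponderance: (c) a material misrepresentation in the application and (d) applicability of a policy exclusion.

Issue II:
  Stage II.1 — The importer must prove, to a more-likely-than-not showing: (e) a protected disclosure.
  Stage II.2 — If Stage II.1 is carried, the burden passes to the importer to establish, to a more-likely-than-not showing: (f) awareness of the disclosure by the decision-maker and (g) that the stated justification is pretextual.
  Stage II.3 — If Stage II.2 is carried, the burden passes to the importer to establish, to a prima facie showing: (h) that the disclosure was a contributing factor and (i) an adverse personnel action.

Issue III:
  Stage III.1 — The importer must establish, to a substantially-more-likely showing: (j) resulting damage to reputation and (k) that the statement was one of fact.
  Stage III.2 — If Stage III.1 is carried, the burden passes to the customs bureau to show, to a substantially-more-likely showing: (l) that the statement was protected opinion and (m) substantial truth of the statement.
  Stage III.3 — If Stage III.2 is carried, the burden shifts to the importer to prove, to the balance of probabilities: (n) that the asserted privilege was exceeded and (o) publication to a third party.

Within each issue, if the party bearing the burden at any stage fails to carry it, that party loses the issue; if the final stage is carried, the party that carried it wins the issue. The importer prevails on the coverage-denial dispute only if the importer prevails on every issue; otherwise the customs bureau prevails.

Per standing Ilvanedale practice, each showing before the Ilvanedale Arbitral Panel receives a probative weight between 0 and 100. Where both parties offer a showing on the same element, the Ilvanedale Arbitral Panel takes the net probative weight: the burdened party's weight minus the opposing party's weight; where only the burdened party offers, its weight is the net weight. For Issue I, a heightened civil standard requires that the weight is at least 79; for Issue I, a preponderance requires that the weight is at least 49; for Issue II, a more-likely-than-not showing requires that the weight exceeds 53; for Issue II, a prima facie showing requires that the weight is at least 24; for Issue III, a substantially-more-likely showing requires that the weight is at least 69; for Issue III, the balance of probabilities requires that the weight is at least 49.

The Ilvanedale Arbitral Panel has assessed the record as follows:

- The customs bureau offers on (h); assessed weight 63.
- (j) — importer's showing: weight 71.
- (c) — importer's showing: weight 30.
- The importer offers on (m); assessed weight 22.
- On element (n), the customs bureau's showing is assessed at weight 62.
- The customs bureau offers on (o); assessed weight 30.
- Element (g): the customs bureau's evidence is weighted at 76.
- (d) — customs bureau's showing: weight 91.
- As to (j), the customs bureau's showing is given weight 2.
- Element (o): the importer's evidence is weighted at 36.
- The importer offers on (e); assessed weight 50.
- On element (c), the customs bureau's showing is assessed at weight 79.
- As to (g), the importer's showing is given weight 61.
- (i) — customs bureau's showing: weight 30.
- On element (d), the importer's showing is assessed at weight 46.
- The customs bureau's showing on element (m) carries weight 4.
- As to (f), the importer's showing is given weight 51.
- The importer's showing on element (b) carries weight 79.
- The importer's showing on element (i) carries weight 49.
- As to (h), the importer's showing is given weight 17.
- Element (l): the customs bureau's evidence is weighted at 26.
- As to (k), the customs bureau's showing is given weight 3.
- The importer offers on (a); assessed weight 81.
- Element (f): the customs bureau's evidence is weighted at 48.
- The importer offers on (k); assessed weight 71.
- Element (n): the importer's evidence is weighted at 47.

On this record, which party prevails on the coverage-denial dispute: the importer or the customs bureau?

customs bureau

— Issue I —
Stage I.1 (importer, a heightened civil standard, weight is at least 79): (a) 81 ≥ 79 — meets; (b) 79 ≥ 79 — meets.
  All elements met. The burden passes to the customs bureau.
Stage I.2 (customs bureau, a preponderance, weight is at least 49): (c) net 79−30=49 ≥ 49 — meets; (d) net 91−46=45 < 49 — fails.
  Stage I.2 not carried; the customs bureau fails its burden.
So the importer prevails on this issue.
— Issue II —
Stage II.1 (importer, a more-likely-than-not showing, weight exceeds 53): (e) 50 ≤ 53 — fails.
  Not every element is met, so the importer fails to carry Stage II.1.
The analysis ends at Stage II.1; the customs bureau prevails on this issue.
— Issue III —
At Stage III.1 the importer must meet a substantially-more-likely showing (weight is at least 69): on (j) the weight is 71 less the opposing 2 gives net 69, which does reach 69, so (j) meets the standard; on (k) the weight is 71 less the opposing 3 gives net 68, < 69, so (k) does not meet the standard.
  Not every element is met, so the importer fails to carry Stage III.1.
The customs bureau prevails on this issue.
Per-issue: Issue I → importer; Issue II → customs bureau; Issue III → customs bureau. The importer must prevail on every issue; overall, the customs bureau prevails.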